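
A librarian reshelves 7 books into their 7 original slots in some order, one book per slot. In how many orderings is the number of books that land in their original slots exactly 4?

70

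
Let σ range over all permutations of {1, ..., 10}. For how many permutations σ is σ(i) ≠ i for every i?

!10 is the nearest integer to 10!/e.
10! = 3628800, and 3628800/e ≈ 1334960.92, so !10 = 1334961.

1334961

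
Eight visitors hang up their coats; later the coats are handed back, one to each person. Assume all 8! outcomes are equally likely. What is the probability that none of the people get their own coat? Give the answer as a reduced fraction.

Favorable outcomes: !8 = 14833.
Total outcomes: 8! = 40320.
Probability = 14833/40320 = 2119/5760.

2119/5760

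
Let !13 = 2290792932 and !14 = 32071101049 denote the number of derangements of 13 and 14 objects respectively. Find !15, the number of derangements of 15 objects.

481066515734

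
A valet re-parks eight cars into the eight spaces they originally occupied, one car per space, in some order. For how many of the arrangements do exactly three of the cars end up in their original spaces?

Choose which 3 of the 8 are fixed: C(8,3) = 56.
The remaining 5 must be deranged: !5 = 44.
Total: 56 × 44 = 2464.

2464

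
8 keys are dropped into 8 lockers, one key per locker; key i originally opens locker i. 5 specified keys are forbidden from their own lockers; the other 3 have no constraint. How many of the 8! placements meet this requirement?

21234

Let A_j be the event that the j-th constrained one is fixed. By inclusion-exclusion over the 5 events:
Σ_{j=0}^{5} (-1)^j C(5,j)(8-j)!
= C(5,0)·8! - C(5,1)·7! + C(5,2)·6! - C(5,3)·5! + C(5,4)·4! - C(5,5)·3!
= 40320 - 25200 + 7200 - 1200 + 120 - 6
= 21234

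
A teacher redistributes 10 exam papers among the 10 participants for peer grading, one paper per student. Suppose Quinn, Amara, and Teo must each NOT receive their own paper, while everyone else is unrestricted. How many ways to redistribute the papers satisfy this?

Let A_j be the event that the j-th constrained one is fixed. By inclusion-exclusion over the 3 events:
Σ_{j=0}^{3} (-1)^j C(3,j)(10-j)!
= C(3,0)·10! - C(3,1)·9! + C(3,2)·8! - C(3,3)·7!
= 3628800 - 1088640 + 120960 - 5040
= 2656080

2656080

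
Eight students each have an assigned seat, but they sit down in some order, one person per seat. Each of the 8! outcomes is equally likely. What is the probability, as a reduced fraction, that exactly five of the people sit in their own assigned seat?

1/360

Favorable outcomes: C(8,5)·!3 = 56·2 = 112.
Total outcomes: 8! = 40320.
Probability = 112/40320 = 1/360.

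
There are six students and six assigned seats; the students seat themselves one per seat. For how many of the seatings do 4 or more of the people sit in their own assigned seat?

Sum C(6,i)·!(6-i) for i = 4..6:
  i=4: C(6,4)·!2 = 15·1 = 15
  i=5: C(6,5)·!1 = 6·0 = 0
  i=6: C(6,6)·!0 = 1·1 = 1
Total = 16.

16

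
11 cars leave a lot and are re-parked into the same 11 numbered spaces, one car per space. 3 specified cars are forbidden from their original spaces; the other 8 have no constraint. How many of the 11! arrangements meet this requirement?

30078720

Inclusion-exclusion on the 3 forbidden self-matches:
Σ_{j=0}^{3} (-1)^j C(3,j)(11-j)!
= C(3,0)·11! - C(3,1)·10! + C(3,2)·9! - C(3,3)·8!
= 39916800 - 10886400 + 1088640 - 40320
= 30078720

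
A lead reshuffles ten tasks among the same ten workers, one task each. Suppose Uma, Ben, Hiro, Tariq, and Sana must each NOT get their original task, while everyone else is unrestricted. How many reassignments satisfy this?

2170680

Let A_j be the event that the j-th constrained one is fixed. By inclusion-exclusion over the 5 events:
Σ_{j=0}^{5} (-1)^j C(5,j)(10-j)!
= C(5,0)·10! - C(5,1)·9! + C(5,2)·8! - C(5,3)·7! + C(5,4)·6! - C(5,5)·5!
= 3628800 - 1814400 + 403200 - 50400 + 3600 - 120
= 2170680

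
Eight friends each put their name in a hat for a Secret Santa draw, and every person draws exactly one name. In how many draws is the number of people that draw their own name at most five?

40291

# with exactly i fixed is C(8,i)·!(8-i); sum over i=0..5:
  i=0: C(8,0)·!8 = 1·14833 = 14833
  i=1: C(8,1)·!7 = 8·1854 = 14832
  i=2: C(8,2)·!6 = 28·265 = 7420
  i=3: C(8,3)·!5 = 56·44 = 2464
  i=4: C(8,4)·!4 = 70·9 = 630
  i=5: C(8,5)·!3 = 56·2 = 112
Total = 40291.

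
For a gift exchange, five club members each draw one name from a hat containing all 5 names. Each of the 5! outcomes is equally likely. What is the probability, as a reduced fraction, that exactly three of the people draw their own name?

1/12

Favorable outcomes: C(5,3)·!2 = 10·1 = 10.
Total outcomes: 5! = 120.
Probability = 10/120 = 1/12.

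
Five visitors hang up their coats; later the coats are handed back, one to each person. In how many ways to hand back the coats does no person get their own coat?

44

Recurrence: !5 = 5·!4 + (-1)^5.
!5 = 5·9 - 1 = 44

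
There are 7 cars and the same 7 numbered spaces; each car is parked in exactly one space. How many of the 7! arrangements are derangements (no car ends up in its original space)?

1854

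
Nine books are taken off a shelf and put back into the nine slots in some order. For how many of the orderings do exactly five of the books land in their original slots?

Choose which 5 of the 9 are fixed: C(9,5) = 126.
The other 4 form a derangement: !4 = 9.
Total: 126 × 9 = 1134.

1134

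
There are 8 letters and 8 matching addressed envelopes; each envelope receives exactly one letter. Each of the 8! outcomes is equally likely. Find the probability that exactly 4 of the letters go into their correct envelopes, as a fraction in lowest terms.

1/64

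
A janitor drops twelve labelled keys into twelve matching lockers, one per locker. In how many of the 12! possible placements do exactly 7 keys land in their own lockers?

Pick the 7 fixed positions: C(12,7) = 792 ways.
The remaining 5 must be deranged: !5 = 44.
Total: 792 × 44 = 34848.

34848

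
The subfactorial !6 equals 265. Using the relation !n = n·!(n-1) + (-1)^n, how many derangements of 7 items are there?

1854

!7 = 7·265 - 1 = 1854.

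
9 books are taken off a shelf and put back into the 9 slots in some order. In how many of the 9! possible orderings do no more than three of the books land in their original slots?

Sum C(9,i)·!(9-i) for i = 0..3:
  i=0: C(9,0)·!9 = 1·133496 = 133496
  i=1: C(9,1)·!8 = 9·14833 = 133497
  i=2: C(9,2)·!7 = 36·1854 = 66744
  i=3: C(9,3)·!6 = 84·265 = 22260
Total = 355997.

355997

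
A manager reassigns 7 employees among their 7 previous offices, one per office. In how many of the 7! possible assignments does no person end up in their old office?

Recurrence: !7 = 6·(!6 + !5).
!7 = 6·(265 + 44) = 6·309 = 1854

1854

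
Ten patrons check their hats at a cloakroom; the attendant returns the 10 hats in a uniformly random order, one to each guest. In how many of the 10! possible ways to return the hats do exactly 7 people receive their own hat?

Choose which 7 of the 10 are fixed: C(10,7) = 120.
The remaining 3 must be deranged: !3 = 2.
Total: 120 × 2 = 240.

240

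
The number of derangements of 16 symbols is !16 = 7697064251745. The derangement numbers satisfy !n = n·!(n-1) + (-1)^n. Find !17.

!17 = 17·7697064251745 - 1 = 130850092279664.

130850092279664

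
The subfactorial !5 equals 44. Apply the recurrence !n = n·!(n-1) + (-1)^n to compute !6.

265

!6 = 6·44 + 1 = 265.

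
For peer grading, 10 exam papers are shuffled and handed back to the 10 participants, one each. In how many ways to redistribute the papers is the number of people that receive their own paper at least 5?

Sum C(10,i)·!(10-i) for i = 5..10:
  i=5: C(10,5)·!5 = 252·44 = 11088
  i=6: C(10,6)·!4 = 210·9 = 1890
  i=7: C(10,7)·!3 = 120·2 = 240
  i=8: C(10,8)·!2 = 45·1 = 45
  i=9: C(10,9)·!1 = 10·0 = 0
  i=10: C(10,10)·!0 = 1·1 = 1
Total = 13264.

13264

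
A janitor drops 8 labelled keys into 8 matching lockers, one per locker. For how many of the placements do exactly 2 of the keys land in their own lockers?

Pick the 2 fixed positions: C(8,2) = 28 ways.
The remaining 6 must be deranged: !6 = 265.
Total: 28 × 265 = 7420.

7420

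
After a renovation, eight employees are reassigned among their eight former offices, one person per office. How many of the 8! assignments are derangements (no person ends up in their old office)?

14833

By inclusion-exclusion, !8 = Σ (-1)^k · 8!/k! for k=0..8
= 8! - 8!/1! + 8!/2! - 8!/3! + 8!/4! - 8!/5! + 8!/6! - 8!/7! + 8!/8!
= 40320 - 40320 + 20160 - 6720 + 1680 - 336 + 56 - 8 + 1
= 14833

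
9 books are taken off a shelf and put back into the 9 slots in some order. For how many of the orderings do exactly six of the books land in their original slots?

168

Choose which 6 of the 9 are fixed: C(9,6) = 84.
The remaining 3 must be deranged: !3 = 2.
Total: 84 × 2 = 168.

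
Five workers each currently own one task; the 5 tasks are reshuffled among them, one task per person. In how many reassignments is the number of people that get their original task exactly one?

Pick the single fixed position: C(5,1) = 5 ways.
The remaining 4 must be deranged: !4 = 9.
Total: 5 × 9 = 45.

45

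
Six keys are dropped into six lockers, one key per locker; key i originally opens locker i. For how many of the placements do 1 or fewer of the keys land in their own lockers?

529

Sum C(6,i)·!(6-i) for i = 0..1:
  i=0: C(6,0)·!6 = 1·265 = 265
  i=1: C(6,1)·!5 = 6·44 = 264
Total = 529.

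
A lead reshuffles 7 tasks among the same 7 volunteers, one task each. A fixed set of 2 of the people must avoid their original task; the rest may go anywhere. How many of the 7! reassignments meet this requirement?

3720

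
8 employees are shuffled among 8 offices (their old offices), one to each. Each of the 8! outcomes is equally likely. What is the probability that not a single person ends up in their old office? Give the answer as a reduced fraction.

Favorable outcomes: !8 = 14833.
Total outcomes: 8! = 40320.
Probability = 14833/40320 = 2119/5760.

2119/5760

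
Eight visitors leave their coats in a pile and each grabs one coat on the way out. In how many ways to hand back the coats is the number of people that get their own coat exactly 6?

28

Choose which 6 of the 8 are fixed: C(8,6) = 28.
The remaining 2 must be deranged: !2 = 1.
Total: 28 × 1 = 28.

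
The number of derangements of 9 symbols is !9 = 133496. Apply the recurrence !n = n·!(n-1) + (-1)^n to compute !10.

1334961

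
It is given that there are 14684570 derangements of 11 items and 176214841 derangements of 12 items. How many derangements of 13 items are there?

2290792932

!13 = (13-1)·(!12 + !11) = 12·(176214841 + 14684570) = 12·190899411 = 2290792932.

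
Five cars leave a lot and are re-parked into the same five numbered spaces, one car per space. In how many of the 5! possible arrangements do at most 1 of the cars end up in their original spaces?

89

Sum C(5,i)·!(5-i) for i = 0..1:
  i=0: C(5,0)·!5 = 1·44 = 44
  i=1: C(5,1)·!4 = 5·9 = 45
Total = 89.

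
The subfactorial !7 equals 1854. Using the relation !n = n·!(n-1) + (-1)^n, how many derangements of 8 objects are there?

14833

!8 = 8·1854 + 1 = 14833.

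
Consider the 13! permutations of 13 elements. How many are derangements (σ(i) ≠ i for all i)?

2290792932

Recurrence: !13 = 12·(!12 + !11).
!13 = 12·(176214841 + 14684570) = 12·190899411 = 2290792932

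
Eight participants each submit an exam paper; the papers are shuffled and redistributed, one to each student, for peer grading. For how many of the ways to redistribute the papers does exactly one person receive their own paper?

14832

Choose which one of the 8 is fixed: C(8,1) = 8.
The other 7 form a derangement: !7 = 1854.
Total: 8 × 1854 = 14832.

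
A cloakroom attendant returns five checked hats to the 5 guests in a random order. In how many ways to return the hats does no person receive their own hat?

By inclusion-exclusion, !5 = Σ (-1)^k · 5!/k! for k=0..5
= 5! - 5!/1! + 5!/2! - 5!/3! + 5!/4! - 5!/5!
= 120 - 120 + 60 - 20 + 5 - 1
= 44

44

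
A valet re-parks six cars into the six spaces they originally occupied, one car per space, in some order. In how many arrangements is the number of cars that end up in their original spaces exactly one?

264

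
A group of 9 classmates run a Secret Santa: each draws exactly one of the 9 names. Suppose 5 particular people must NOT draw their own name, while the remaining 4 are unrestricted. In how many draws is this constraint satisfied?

Inclusion-exclusion on the 5 forbidden self-matches:
Σ_{j=0}^{5} (-1)^j C(5,j)(9-j)!
= C(5,0)·9! - C(5,1)·8! + C(5,2)·7! - C(5,3)·6! + C(5,4)·5! - C(5,5)·4!
= 362880 - 201600 + 50400 - 7200 + 600 - 24
= 205056

205056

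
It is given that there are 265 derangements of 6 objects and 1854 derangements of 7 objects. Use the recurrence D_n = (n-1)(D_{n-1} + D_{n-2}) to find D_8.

14833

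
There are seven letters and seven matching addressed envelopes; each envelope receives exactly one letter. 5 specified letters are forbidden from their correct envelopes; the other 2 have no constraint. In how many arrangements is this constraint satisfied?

2428

Inclusion-exclusion on the 5 forbidden self-matches:
Σ_{j=0}^{5} (-1)^j C(5,j)(7-j)!
= C(5,0)·7! - C(5,1)·6! + C(5,2)·5! - C(5,3)·4! + C(5,4)·3! - C(5,5)·2!
= 5040 - 3600 + 1200 - 240 + 30 - 2
= 2428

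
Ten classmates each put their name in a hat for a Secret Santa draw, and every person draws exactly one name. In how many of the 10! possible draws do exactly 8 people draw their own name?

45

Pick the 8 fixed positions: C(10,8) = 45 ways.
The remaining 2 must be deranged: !2 = 1.
Total: 45 × 1 = 45.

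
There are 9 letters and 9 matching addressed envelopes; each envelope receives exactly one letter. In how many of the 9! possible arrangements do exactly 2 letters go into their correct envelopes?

66744

Choose which 2 of the 9 are fixed: C(9,2) = 36.
The remaining 7 must be deranged: !7 = 1854.
Total: 36 × 1854 = 66744.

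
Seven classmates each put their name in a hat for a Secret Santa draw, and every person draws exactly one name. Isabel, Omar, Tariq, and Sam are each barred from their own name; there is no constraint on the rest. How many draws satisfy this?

2790

Let A_j be the event that the j-th constrained one is fixed. By inclusion-exclusion over the 4 events:
Σ_{j=0}^{4} (-1)^j C(4,j)(7-j)!
= C(4,0)·7! - C(4,1)·6! + C(4,2)·5! - C(4,3)·4! + C(4,4)·3!
= 5040 - 2880 + 720 - 96 + 6
= 2790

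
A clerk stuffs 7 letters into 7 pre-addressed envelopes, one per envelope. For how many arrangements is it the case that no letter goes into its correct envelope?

1854

!7 = 7! · Σ_{k=0}^{7} (-1)^k/k!
= 7! - 7!/1! + 7!/2! - 7!/3! + 7!/4! - 7!/5! + 7!/6! - 7!/7!
= 5040 - 5040 + 2520 - 840 + 210 - 42 + 7 - 1
= 1854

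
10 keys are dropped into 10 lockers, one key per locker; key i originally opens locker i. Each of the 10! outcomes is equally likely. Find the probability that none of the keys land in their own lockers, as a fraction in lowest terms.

16481/44800

Favorable outcomes: !10 = 1334961.
Total outcomes: 10! = 3628800.
Probability = 1334961/3628800 = 16481/44800.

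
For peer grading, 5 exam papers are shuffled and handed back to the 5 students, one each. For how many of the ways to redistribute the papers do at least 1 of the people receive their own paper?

Sum C(5,i)·!(5-i) for i = 1..5:
  i=1: C(5,1)·!4 = 5·9 = 45
  i=2: C(5,2)·!3 = 10·2 = 20
  i=3: C(5,3)·!2 = 10·1 = 10
  i=4: C(5,4)·!1 = 5·0 = 0
  i=5: C(5,5)·!0 = 1·1 = 1
Total = 76.

76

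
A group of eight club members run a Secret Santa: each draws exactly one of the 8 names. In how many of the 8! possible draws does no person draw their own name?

14833

!8 is the nearest integer to 8!/e.
8! = 40320, and 40320/e ≈ 14832.90, so !8 = 14833.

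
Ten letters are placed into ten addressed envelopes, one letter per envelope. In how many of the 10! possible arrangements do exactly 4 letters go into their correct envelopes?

Choose which 4 of the 10 are fixed: C(10,4) = 210.
The other 6 form a derangement: !6 = 265.
Total: 210 × 265 = 55650.

55650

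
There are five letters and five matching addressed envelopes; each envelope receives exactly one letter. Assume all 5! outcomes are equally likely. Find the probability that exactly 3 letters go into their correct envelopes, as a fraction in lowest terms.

Favorable outcomes: C(5,3)·!2 = 10·1 = 10.
Total outcomes: 5! = 120.
Probability = 10/120 = 1/12.

1/12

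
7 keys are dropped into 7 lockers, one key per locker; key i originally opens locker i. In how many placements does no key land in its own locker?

1854

The subfactorial !7 = [7!/e] (nearest integer).
7! = 5040, and 5040/e ≈ 1854.11, so !7 = 1854.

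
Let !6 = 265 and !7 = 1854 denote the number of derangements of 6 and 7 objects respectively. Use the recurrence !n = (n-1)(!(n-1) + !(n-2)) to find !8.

14833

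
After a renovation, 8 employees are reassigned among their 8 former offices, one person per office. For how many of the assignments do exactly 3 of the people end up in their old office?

Choose which 3 of the 8 are fixed: C(8,3) = 56.
The other 5 form a derangement: !5 = 44.
Total: 56 × 44 = 2464.

2464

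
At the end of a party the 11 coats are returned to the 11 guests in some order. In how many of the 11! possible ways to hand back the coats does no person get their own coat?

14684570

Recurrence: !11 = 11·!10 + (-1)^11.
!11 = 11·1334961 - 1 = 14684570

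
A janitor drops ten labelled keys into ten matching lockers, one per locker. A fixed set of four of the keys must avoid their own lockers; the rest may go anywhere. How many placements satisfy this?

Inclusion-exclusion on the 4 forbidden self-matches:
Σ_{j=0}^{4} (-1)^j C(4,j)(10-j)!
= C(4,0)·10! - C(4,1)·9! + C(4,2)·8! - C(4,3)·7! + C(4,4)·6!
= 3628800 - 1451520 + 241920 - 20160 + 720
= 2399760

2399760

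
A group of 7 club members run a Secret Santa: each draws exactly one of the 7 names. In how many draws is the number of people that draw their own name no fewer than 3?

407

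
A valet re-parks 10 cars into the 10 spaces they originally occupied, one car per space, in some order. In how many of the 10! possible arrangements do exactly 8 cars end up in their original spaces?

45

Pick the 8 fixed positions: C(10,8) = 45 ways.
The other 2 form a derangement: !2 = 1.
Total: 45 × 1 = 45.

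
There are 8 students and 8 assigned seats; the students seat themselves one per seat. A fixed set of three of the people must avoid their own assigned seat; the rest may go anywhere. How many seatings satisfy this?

Let A_j be the event that the j-th constrained one is fixed. By inclusion-exclusion over the 3 events:
Σ_{j=0}^{3} (-1)^j C(3,j)(8-j)!
= C(3,0)·8! - C(3,1)·7! + C(3,2)·6! - C(3,3)·5!
= 40320 - 15120 + 2160 - 120
= 27240

27240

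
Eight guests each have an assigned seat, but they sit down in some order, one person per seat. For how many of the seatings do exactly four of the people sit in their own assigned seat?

Choose which 4 of the 8 are fixed: C(8,4) = 70.
The remaining 4 must be deranged: !4 = 9.
Total: 70 × 9 = 630.

630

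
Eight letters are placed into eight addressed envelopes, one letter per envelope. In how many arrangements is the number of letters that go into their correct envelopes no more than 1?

29665

# with exactly i fixed is C(8,i)·!(8-i); sum over i=0..1:
  i=0: C(8,0)·!8 = 1·14833 = 14833
  i=1: C(8,1)·!7 = 8·1854 = 14832
Total = 29665.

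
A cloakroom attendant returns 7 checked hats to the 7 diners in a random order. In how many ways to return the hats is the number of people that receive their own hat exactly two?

924

Choose which 2 of the 7 are fixed: C(7,2) = 21.
The remaining 5 must be deranged: !5 = 44.
Total: 21 × 44 = 924.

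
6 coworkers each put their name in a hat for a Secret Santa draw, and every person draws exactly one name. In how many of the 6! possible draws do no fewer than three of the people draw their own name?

# with exactly i fixed is C(6,i)·!(6-i); sum over i=3..6:
  i=3: C(6,3)·!3 = 20·2 = 40
  i=4: C(6,4)·!2 = 15·1 = 15
  i=5: C(6,5)·!1 = 6·0 = 0
  i=6: C(6,6)·!0 = 1·1 = 1
Total = 56.

56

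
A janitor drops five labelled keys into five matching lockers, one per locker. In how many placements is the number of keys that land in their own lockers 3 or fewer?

119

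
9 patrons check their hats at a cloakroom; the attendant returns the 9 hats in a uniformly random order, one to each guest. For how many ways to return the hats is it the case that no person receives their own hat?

133496

!9 = 9! · Σ_{k=0}^{9} (-1)^k/k!
= 9! - 9!/1! + 9!/2! - 9!/3! + 9!/4! - 9!/5! + 9!/6! - 9!/7! + 9!/8! - 9!/9!
= 362880 - 362880 + 181440 - 60480 + 15120 - 3024 + 504 - 72 + 9 - 1
= 133496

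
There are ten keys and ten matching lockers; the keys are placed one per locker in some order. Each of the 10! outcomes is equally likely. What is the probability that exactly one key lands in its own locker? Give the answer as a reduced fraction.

16687/45360

Favorable outcomes: C(10,1)·!9 = 10·133496 = 1334960.
Total outcomes: 10! = 3628800.
Probability = 1334960/3628800 = 16687/45360.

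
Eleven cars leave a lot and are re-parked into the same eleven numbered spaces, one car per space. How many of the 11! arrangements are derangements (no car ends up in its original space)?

14684570

By inclusion-exclusion, !11 = Σ (-1)^k · 11!/k! for k=0..11
= 11! - 11!/1! + 11!/2! - 11!/3! + 11!/4! - 11!/5! + 11!/6! - 11!/7! + 11!/8! - 11!/9! + 11!/10! - 11!/11!
= 39916800 - 39916800 + 19958400 - 6652800 + 1663200 - 332640 + 55440 - 7920 + 990 - 110 + 11 - 1
= 14684570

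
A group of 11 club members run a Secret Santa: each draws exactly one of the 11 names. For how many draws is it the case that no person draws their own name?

Use !n = (n-1)(!(n-1) + !(n-2)).
!11 = 10·(1334961 + 133496) = 10·1468457 = 14684570

14684570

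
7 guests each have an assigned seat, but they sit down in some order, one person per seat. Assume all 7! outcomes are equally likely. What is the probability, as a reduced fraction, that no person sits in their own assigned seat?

103/280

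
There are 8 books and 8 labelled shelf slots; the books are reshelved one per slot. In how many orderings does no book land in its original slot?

14833

Use !n = (n-1)(!(n-1) + !(n-2)).
!8 = 7·(1854 + 265) = 7·2119 = 14833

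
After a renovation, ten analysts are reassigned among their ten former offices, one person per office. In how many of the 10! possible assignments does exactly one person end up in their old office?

1334960

Pick the single fixed position: C(10,1) = 10 ways.
The remaining 9 must be deranged: !9 = 133496.
Total: 10 × 133496 = 1334960.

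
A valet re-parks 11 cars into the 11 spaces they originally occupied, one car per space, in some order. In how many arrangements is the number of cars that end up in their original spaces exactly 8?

330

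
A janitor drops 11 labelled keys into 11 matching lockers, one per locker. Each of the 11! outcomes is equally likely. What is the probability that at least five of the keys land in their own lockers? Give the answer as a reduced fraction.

Favorable outcomes: Σ_{i≥5} C(11,i)·!(11-i) = 462·265 + 462·44 + 330·9 + 165·2 + 55·1 + 11·0 + 1·1 = 146114.
Total outcomes: 11! = 39916800.
Probability = 146114/39916800 = 73057/19958400.

73057/19958400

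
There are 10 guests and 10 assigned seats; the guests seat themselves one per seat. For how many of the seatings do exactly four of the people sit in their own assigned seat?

Choose which 4 of the 10 are fixed: C(10,4) = 210.
The other 6 form a derangement: !6 = 265.
Total: 210 × 265 = 55650.

55650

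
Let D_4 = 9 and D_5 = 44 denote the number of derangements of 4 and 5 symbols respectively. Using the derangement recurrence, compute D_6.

265

D_6 = (6-1)·(D_5 + D_4) = 5·(44 + 9) = 5·53 = 265.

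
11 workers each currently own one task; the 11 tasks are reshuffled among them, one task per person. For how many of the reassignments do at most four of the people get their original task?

39770686

Sum C(11,i)·!(11-i) for i = 0..4:
  i=0: C(11,0)·!11 = 1·14684570 = 14684570
  i=1: C(11,1)·!10 = 11·1334961 = 14684571
  i=2: C(11,2)·!9 = 55·133496 = 7342280
  i=3: C(11,3)·!8 = 165·14833 = 2447445
  i=4: C(11,4)·!7 = 330·1854 = 611820
Total = 39770686.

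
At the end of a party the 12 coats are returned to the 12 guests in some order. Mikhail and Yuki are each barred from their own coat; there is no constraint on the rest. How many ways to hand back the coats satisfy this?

402796800

Let A_j be the event that the j-th constrained one is fixed. By inclusion-exclusion over the 2 events:
Σ_{j=0}^{2} (-1)^j C(2,j)(12-j)!
= C(2,0)·12! - C(2,1)·11! + C(2,2)·10!
= 479001600 - 79833600 + 3628800
= 402796800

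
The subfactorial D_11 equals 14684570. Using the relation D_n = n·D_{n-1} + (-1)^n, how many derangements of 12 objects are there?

D_12 = 12·14684570 + 1 = 176214841.

176214841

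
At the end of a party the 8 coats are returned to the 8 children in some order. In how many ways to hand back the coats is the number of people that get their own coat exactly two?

7420

Pick the 2 fixed positions: C(8,2) = 28 ways.
The other 6 form a derangement: !6 = 265.
Total: 28 × 265 = 7420.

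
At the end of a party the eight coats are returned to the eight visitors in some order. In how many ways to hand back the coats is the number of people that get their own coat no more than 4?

40179

Sum C(8,i)·!(8-i) for i = 0..4:
  i=0: C(8,0)·!8 = 1·14833 = 14833
  i=1: C(8,1)·!7 = 8·1854 = 14832
  i=2: C(8,2)·!6 = 28·265 = 7420
  i=3: C(8,3)·!5 = 56·44 = 2464
  i=4: C(8,4)·!4 = 70·9 = 630
Total = 40179.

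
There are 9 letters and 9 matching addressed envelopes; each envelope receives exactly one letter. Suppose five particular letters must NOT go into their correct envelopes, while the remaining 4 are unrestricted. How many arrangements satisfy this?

205056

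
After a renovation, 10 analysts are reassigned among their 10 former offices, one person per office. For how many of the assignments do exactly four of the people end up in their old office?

55650

Pick the 4 fixed positions: C(10,4) = 210 ways.
The remaining 6 must be deranged: !6 = 265.
Total: 210 × 265 = 55650.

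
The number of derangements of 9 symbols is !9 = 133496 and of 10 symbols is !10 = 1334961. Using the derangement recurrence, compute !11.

14684570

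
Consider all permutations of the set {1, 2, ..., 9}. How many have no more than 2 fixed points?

333737

Sum C(9,i)·!(9-i) for i = 0..2:
  i=0: C(9,0)·!9 = 1·133496 = 133496
  i=1: C(9,1)·!8 = 9·14833 = 133497
  i=2: C(9,2)·!7 = 36·1854 = 66744
Total = 333737.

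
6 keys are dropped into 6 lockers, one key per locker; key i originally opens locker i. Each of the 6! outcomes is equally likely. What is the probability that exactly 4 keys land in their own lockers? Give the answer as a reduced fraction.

1/48

Favorable outcomes: C(6,4)·!2 = 15·1 = 15.
Total outcomes: 6! = 720.
Probability = 15/720 = 1/48.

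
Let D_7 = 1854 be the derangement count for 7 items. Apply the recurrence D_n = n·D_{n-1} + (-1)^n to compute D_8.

14833

D_8 = 8·1854 + 1 = 14833.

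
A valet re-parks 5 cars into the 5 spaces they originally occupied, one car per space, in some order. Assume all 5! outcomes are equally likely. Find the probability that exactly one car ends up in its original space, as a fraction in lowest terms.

Favorable outcomes: C(5,1)·!4 = 5·9 = 45.
Total outcomes: 5! = 120.
Probability = 45/120 = 3/8.

3/8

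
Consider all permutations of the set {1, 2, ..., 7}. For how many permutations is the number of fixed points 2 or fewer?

# with exactly i fixed is C(7,i)·!(7-i); sum over i=0..2:
  i=0: C(7,0)·!7 = 1·1854 = 1854
  i=1: C(7,1)·!6 = 7·265 = 1855
  i=2: C(7,2)·!5 = 21·44 = 924
Total = 4633.

4633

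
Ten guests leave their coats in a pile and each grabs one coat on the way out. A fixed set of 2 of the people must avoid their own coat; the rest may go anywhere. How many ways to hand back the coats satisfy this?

Let A_j be the event that the j-th constrained one is fixed. By inclusion-exclusion over the 2 events:
Σ_{j=0}^{2} (-1)^j C(2,j)(10-j)!
= C(2,0)·10! - C(2,1)·9! + C(2,2)·8!
= 3628800 - 725760 + 40320
= 2943360

2943360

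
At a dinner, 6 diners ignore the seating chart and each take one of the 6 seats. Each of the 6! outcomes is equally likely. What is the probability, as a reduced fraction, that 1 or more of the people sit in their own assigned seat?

91/144

Favorable outcomes: Σ_{i≥1} C(6,i)·!(6-i) = 6·44 + 15·9 + 20·2 + 15·1 + 6·0 + 1·1 = 455.
Total outcomes: 6! = 720.
Probability = 455/720 = 91/144.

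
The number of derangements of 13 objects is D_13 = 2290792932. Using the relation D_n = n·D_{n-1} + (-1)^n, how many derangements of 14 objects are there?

D_14 = 14·2290792932 + 1 = 32071101049.

32071101049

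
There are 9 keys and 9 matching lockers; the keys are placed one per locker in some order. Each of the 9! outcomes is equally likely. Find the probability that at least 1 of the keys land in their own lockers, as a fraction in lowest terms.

28673/45360

Favorable outcomes: Σ_{i≥1} C(9,i)·!(9-i) = 9·14833 + 36·1854 + 84·265 + 126·44 + 126·9 + 84·2 + 36·1 + 9·0 + 1·1 = 229384.
Total outcomes: 9! = 362880.
Probability = 229384/362880 = 28673/45360.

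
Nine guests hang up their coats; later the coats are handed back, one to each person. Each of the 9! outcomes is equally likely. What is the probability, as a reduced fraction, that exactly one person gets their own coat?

Favorable outcomes: C(9,1)·!8 = 9·14833 = 133497.
Total outcomes: 9! = 362880.
Probability = 133497/362880 = 2119/5760.

2119/5760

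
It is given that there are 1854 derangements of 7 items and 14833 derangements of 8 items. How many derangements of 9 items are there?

133496

D_9 = (9-1)·(D_8 + D_7) = 8·(14833 + 1854) = 8·16687 = 133496.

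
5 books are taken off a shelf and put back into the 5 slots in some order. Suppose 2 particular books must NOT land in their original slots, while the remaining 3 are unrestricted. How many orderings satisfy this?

Let A_j be the event that the j-th constrained one is fixed. By inclusion-exclusion over the 2 events:
Σ_{j=0}^{2} (-1)^j C(2,j)(5-j)!
= C(2,0)·5! - C(2,1)·4! + C(2,2)·3!
= 120 - 48 + 6
= 78

78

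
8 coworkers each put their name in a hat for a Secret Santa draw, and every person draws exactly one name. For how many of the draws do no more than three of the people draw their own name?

Sum C(8,i)·!(8-i) for i = 0..3:
  i=0: C(8,0)·!8 = 1·14833 = 14833
  i=1: C(8,1)·!7 = 8·1854 = 14832
  i=2: C(8,2)·!6 = 28·265 = 7420
  i=3: C(8,3)·!5 = 56·44 = 2464
Total = 39549.

39549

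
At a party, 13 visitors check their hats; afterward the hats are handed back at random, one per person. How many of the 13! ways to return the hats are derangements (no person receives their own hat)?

2290792932

By inclusion-exclusion, !13 = Σ (-1)^k · 13!/k! for k=0..13
= 13! - 13!/1! + 13!/2! - 13!/3! + 13!/4! - 13!/5! + 13!/6! - 13!/7! + 13!/8! - 13!/9! + 13!/10! - 13!/11! + 13!/12! - 13!/13!
= 6227020800 - 6227020800 + 3113510400 - 1037836800 + 259459200 - 51891840 + 8648640 - 1235520 + 154440 - 17160 + 1716 - 156 + 13 - 1
= 2290792932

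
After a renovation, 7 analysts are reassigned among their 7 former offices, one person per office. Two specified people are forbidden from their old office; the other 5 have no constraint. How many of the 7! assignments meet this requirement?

Inclusion-exclusion on the 2 forbidden self-matches:
Σ_{j=0}^{2} (-1)^j C(2,j)(7-j)!
= C(2,0)·7! - C(2,1)·6! + C(2,2)·5!
= 5040 - 1440 + 120
= 3720

3720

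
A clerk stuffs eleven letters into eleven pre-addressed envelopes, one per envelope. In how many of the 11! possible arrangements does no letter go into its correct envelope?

Recurrence: !11 = 10·(!10 + !9).
!11 = 10·(1334961 + 133496) = 10·1468457 = 14684570

14684570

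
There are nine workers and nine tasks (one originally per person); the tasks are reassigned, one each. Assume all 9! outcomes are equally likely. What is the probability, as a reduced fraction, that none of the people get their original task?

16687/45360

Favorable outcomes: !9 = 133496.
Total outcomes: 9! = 362880.
Probability = 133496/362880 = 16687/45360.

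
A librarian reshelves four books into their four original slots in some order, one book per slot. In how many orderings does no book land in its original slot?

9

The number of derangements of 4 is !4 = Σ_{k=0}^{4} (-1)^k·4!/k!
= 4! - 4!/1! + 4!/2! - 4!/3! + 4!/4!
= 24 - 24 + 12 - 4 + 1
= 9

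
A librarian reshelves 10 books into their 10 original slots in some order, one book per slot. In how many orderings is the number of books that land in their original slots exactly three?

Pick the 3 fixed positions: C(10,3) = 120 ways.
The other 7 form a derangement: !7 = 1854.
Total: 120 × 1854 = 222480.

222480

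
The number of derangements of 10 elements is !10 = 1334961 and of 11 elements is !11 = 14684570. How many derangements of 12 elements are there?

!12 = (12-1)·(!11 + !10) = 11·(14684570 + 1334961) = 11·16019531 = 176214841.

176214841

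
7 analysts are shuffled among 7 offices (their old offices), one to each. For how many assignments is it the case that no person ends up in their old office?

!7 = 7! · Σ_{k=0}^{7} (-1)^k/k!
= 7! - 7!/1! + 7!/2! - 7!/3! + 7!/4! - 7!/5! + 7!/6! - 7!/7!
= 5040 - 5040 + 2520 - 840 + 210 - 42 + 7 - 1
= 1854

1854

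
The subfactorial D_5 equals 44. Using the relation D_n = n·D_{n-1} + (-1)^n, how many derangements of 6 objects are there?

D_6 = 6·44 + 1 = 265.

265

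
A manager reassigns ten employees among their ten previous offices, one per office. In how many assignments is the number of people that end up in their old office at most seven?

3628754

# with exactly i fixed is C(10,i)·!(10-i); sum over i=0..7:
  i=0: C(10,0)·!10 = 1·1334961 = 1334961
  i=1: C(10,1)·!9 = 10·133496 = 1334960
  i=2: C(10,2)·!8 = 45·14833 = 667485
  i=3: C(10,3)·!7 = 120·1854 = 222480
  i=4: C(10,4)·!6 = 210·265 = 55650
  i=5: C(10,5)·!5 = 252·44 = 11088
  i=6: C(10,6)·!4 = 210·9 = 1890
  i=7: C(10,7)·!3 = 120·2 = 240
Total = 3628754.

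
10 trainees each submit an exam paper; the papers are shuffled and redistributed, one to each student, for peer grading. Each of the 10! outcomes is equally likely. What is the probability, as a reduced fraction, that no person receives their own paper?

16481/44800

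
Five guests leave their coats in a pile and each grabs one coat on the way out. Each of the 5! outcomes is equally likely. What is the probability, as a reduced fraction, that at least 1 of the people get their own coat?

19/30

Favorable outcomes: Σ_{i≥1} C(5,i)·!(5-i) = 5·9 + 10·2 + 10·1 + 5·0 + 1·1 = 76.
Total outcomes: 5! = 120.
Probability = 76/120 = 19/30.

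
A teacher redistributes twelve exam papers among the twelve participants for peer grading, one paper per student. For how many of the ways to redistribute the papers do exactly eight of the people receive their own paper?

Pick the 8 fixed positions: C(12,8) = 495 ways.
The other 4 form a derangement: !4 = 9.
Total: 495 × 9 = 4455.

4455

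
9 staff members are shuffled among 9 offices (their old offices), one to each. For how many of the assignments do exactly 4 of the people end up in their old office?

Choose which 4 of the 9 are fixed: C(9,4) = 126.
The remaining 5 must be deranged: !5 = 44.
Total: 126 × 44 = 5544.

5544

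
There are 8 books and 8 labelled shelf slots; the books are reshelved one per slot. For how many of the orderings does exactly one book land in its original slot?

14832

Pick the single fixed position: C(8,1) = 8 ways.
The remaining 7 must be deranged: !7 = 1854.
Total: 8 × 1854 = 14832.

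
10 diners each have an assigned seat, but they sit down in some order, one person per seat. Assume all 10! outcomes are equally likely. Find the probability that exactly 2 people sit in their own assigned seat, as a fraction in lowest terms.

2119/11520

Favorable outcomes: C(10,2)·!8 = 45·14833 = 667485.
Total outcomes: 10! = 3628800.
Probability = 667485/3628800 = 2119/11520.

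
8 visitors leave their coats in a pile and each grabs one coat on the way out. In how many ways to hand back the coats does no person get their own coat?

!8 is the nearest integer to 8!/e.
8! = 40320, and 40320/e ≈ 14832.90, so !8 = 14833.

14833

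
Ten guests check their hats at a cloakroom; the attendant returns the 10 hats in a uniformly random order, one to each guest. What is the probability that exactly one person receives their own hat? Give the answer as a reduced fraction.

16687/45360

Favorable outcomes: C(10,1)·!9 = 10·133496 = 1334960.
Total outcomes: 10! = 3628800.
Probability = 1334960/3628800 = 16687/45360.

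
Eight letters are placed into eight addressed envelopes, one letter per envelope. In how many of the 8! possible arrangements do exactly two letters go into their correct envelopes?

Pick the 2 fixed positions: C(8,2) = 28 ways.
The other 6 form a derangement: !6 = 265.
Total: 28 × 265 = 7420.

7420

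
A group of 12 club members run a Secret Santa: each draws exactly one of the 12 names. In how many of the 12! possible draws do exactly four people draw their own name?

Pick the 4 fixed positions: C(12,4) = 495 ways.
The other 8 form a derangement: !8 = 14833.
Total: 495 × 14833 = 7342335.

7342335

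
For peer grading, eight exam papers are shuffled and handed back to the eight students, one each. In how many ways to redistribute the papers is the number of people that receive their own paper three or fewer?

Sum C(8,i)·!(8-i) for i = 0..3:
  i=0: C(8,0)·!8 = 1·14833 = 14833
  i=1: C(8,1)·!7 = 8·1854 = 14832
  i=2: C(8,2)·!6 = 28·265 = 7420
  i=3: C(8,3)·!5 = 56·44 = 2464
Total = 39549.

39549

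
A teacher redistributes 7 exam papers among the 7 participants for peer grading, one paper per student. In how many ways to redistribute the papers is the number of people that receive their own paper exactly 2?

Pick the 2 fixed positions: C(7,2) = 21 ways.
The other 5 form a derangement: !5 = 44.
Total: 21 × 44 = 924.

924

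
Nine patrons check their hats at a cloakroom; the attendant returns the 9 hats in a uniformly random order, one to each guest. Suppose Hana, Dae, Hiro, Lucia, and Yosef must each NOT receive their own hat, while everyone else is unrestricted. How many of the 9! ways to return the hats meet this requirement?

205056

Let A_j be the event that the j-th constrained one is fixed. By inclusion-exclusion over the 5 events:
Σ_{j=0}^{5} (-1)^j C(5,j)(9-j)!
= C(5,0)·9! - C(5,1)·8! + C(5,2)·7! - C(5,3)·6! + C(5,4)·5! - C(5,5)·4!
= 362880 - 201600 + 50400 - 7200 + 600 - 24
= 205056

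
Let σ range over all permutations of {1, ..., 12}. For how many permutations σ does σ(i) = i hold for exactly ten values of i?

Pick the 10 fixed positions: C(12,10) = 66 ways.
The other 2 form a derangement: !2 = 1.
Total: 66 × 1 = 66.

66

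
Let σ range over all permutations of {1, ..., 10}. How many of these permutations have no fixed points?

1334961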